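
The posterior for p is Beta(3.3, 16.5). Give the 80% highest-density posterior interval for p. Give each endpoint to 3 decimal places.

The posterior is unimodal and skewed, so the HPD interval has equal density at both endpoints and is the shortest 80% interval.
Solving f(0.051) = f(0.250) with F(0.250) − F(0.051) = 0.80 gives [0.051, 0.250].
For comparison, the equal-tailed interval is [0.071, 0.278]; the HPD is narrower and shifted toward the mode.

[0.051, 0.250]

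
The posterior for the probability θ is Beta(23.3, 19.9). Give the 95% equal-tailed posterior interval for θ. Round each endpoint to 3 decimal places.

[0.391, 0.684]

Posterior: Beta(23.3, 19.9).
Equal-tailed 95% interval: the 0.025 and 0.975 quantiles of Beta(23.3, 19.9).
Posterior mean ≈ 0.539, SD ≈ 0.075; a Normal approximation gives roughly [0.392, 0.686].
Exact: F⁻¹(0.025) = 0.391; F⁻¹(0.975) = 0.684.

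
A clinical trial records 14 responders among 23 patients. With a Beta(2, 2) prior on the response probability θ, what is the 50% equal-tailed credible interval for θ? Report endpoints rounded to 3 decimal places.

[0.530, 0.658]

Posterior: Beta(2+14, 2+9) = Beta(16, 11).
Equal-tailed 50% interval: the 0.25 and 0.75 quantiles of Beta(16, 11).
Posterior mean ≈ 0.593, SD ≈ 0.093; a Normal approximation gives roughly [0.530, 0.655].
Exact: F⁻¹(0.25) = 0.530; F⁻¹(0.75) = 0.658.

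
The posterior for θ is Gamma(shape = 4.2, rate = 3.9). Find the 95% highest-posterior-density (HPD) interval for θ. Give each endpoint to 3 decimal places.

The posterior is unimodal and skewed, so the HPD interval has equal density at both endpoints and is the shortest 95% interval.
Solving f(0.207) = f(2.115) with F(2.115) − F(0.207) = 0.95 gives [0.207, 2.115].
For comparison, the equal-tailed interval is [0.306, 2.325]; the HPD is narrower and shifted toward the mode.

[0.207, 2.115]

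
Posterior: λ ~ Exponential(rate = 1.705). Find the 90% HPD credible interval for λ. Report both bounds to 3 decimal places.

[0.000, 1.350]

The exponential density is strictly decreasing on [0, ∞), so the HPD interval is anchored at 0: [0, q] with P(λ ≤ q) = 0.90.
q = −ln(1 − 0.90) / 1.705 = 2.3026 / 1.705 = 1.350.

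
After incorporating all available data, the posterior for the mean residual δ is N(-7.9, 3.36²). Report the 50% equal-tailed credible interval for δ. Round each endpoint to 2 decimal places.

The posterior is symmetric, so the 50% equal-tailed interval is δ = -7.9 ± z·3.36 with z = 0.674.
Half-width: 0.674 × 3.36 = 2.27.
-7.9 − 2.27 = -10.17; -7.9 + 2.27 = -5.63.

[-10.17, -5.63]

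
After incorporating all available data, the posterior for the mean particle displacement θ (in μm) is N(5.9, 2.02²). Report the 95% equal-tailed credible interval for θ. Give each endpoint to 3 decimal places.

The posterior is symmetric, so the 95% equal-tailed interval is θ = 5.9 ± z·2.02 with z = 1.960.
Half-width: 1.960 × 2.02 = 3.959.
5.9 − 3.959 = 1.941; 5.9 + 3.959 = 9.859.

[1.941, 9.859]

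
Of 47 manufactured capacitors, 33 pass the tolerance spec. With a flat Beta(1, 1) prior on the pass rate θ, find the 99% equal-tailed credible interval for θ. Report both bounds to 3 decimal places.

Posterior: Beta(1+33, 1+14) = Beta(34, 15).
Equal-tailed 99% interval: the 0.005 and 0.995 quantiles of Beta(34, 15).
Posterior mean ≈ 0.694, SD ≈ 0.065; a Normal approximation gives roughly [0.526, 0.862].
Exact: F⁻¹(0.005) = 0.515; F⁻¹(0.995) = 0.844.

[0.515, 0.844]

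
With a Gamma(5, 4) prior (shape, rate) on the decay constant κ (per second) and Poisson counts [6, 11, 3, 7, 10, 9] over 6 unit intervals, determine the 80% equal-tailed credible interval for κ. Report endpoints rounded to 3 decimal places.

[4.209, 6.034]

Posterior: Gamma(5+46, 4+6) = Gamma(51, 10) (shape, rate).
Equal-tailed 80% interval: Gamma(51, 10) quantiles at 0.1 and 0.9.
Posterior mean ≈ 5.100, SD ≈ 0.714; a Normal approximation gives roughly [4.185, 6.015].
Exact: lower = 4.209; upper = 6.034.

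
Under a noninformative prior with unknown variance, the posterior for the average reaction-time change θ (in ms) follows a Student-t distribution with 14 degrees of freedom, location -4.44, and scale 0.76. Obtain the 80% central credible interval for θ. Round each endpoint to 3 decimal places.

[-5.462, -3.418]

The t_14 distribution is symmetric; the 80% interval is -4.44 ± t·0.76 with t_{0.9,14} = 1.345.
Half-width: 1.345 × 0.76 = 1.022.
-4.44 − 1.022 = -5.462; -4.44 + 1.022 = -3.418.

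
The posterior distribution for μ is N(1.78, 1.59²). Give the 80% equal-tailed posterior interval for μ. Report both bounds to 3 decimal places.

[-0.258, 3.818]

The posterior is symmetric, so the 80% equal-tailed interval is μ = 1.78 ± z·1.59 with z = 1.282.
Half-width: 1.282 × 1.59 = 2.038.
1.78 − 2.038 = -0.258; 1.78 + 2.038 = 3.818.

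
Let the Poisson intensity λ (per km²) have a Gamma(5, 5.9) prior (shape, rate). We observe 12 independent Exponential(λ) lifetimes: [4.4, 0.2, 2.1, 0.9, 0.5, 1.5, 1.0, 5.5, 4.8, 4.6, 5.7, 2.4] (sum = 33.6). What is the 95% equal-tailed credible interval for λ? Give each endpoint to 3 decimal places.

[0.251, 0.658]

Posterior: Gamma(5+12, 5.9+33.6) = Gamma(17, 39.5) (shape, rate).
Equal-tailed 95% interval: Gamma(17, 39.5) quantiles at 0.025 and 0.975.
Posterior mean ≈ 0.430, SD ≈ 0.104; a Normal approximation gives roughly [0.226, 0.635].
Exact: lower = 0.251; upper = 0.658.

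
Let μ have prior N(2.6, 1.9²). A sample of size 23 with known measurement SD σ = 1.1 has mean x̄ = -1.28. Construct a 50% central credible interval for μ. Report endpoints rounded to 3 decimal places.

[-1.378, -1.071]

Posterior precision = 1/1.9² + 23/1.1² = 0.2770 + 19.0083 = 19.2853, so posterior SD = 0.2277.
Posterior mean = (2.6/1.9² + 23·-1.28/1.1²) / 19.2853 = -1.2243.
Interval: -1.2243 ± 0.674 × 0.2277 → [-1.378, -1.071].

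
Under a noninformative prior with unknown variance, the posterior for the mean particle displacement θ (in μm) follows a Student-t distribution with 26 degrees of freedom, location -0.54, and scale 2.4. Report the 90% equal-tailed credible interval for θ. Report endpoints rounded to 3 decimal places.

[-4.633, 3.553]

The t_26 distribution is symmetric; the 90% interval is -0.54 ± t·2.4 with t_{0.95,26} = 1.706.
Half-width: 1.706 × 2.4 = 4.093.
-0.54 − 4.093 = -4.633; -0.54 + 4.093 = 3.553.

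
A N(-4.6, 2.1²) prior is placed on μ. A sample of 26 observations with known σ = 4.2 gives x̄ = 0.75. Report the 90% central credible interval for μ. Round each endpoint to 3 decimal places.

Posterior precision = 1/2.1² + 26/4.2² = 0.2268 + 1.4739 = 1.7007, so posterior SD = 0.7668.
Posterior mean = (-4.6/2.1² + 26·0.75/4.2²) / 1.7007 = 0.0367.
Interval: 0.0367 ± 1.645 × 0.7668 → [-1.225, 1.298].

[-1.225, 1.298]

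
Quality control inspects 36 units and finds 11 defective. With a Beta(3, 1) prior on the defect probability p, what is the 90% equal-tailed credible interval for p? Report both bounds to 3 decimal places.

Posterior: Beta(3+11, 1+25) = Beta(14, 26).
Equal-tailed 90% interval: the 0.05 and 0.95 quantiles of Beta(14, 26).
Posterior mean ≈ 0.350, SD ≈ 0.074; a Normal approximation gives roughly [0.227, 0.473].
Exact: F⁻¹(0.05) = 0.232; F⁻¹(0.95) = 0.477.

[0.232, 0.477]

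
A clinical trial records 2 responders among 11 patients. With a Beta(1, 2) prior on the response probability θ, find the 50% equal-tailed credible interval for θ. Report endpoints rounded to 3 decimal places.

[0.134, 0.280]

Posterior: Beta(1+2, 2+9) = Beta(3, 11).
Equal-tailed 50% interval: the 0.25 and 0.75 quantiles of Beta(3, 11).
Posterior mean ≈ 0.214, SD ≈ 0.106; a Normal approximation gives roughly [0.143, 0.286].
Exact: F⁻¹(0.25) = 0.134; F⁻¹(0.75) = 0.280.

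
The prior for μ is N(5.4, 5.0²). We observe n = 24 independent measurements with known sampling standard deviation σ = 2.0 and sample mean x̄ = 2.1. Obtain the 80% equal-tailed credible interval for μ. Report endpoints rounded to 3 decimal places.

[1.600, 2.643]

Posterior precision = 1/5.0² + 24/2.0² = 0.0400 + 6.0000 = 6.0400, so posterior SD = 0.4069.
Posterior mean = (5.4/5.0² + 24·2.1/2.0²) / 6.0400 = 2.1219.
Interval: 2.1219 ± 1.282 × 0.4069 → [1.600, 2.643].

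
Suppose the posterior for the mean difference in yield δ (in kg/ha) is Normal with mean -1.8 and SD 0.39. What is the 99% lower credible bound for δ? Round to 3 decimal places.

-2.707

Need L with P(δ ≥ L) = 0.99: L = -1.8 − z_{0.01}·0.39.
z = 2.326; L = -1.8 − 2.326 × 0.39 = -2.707.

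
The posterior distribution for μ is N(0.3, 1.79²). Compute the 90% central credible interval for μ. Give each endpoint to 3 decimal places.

[-2.644, 3.244]

The posterior is symmetric, so the 90% equal-tailed interval is μ = 0.3 ± z·1.79 with z = 1.645.
Half-width: 1.645 × 1.79 = 2.944.
0.3 − 2.944 = -2.644; 0.3 + 2.944 = 3.244.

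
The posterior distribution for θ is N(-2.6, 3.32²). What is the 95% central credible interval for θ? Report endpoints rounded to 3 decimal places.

The posterior is symmetric, so the 95% equal-tailed interval is θ = -2.6 ± z·3.32 with z = 1.960.
Half-width: 1.960 × 3.32 = 6.507.
-2.6 − 6.507 = -9.107; -2.6 + 6.507 = 3.907.

[-9.107, 3.907]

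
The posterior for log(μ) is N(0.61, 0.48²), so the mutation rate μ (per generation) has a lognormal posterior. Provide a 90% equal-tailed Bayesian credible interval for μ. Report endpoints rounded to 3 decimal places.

[0.836, 4.053]

On the log scale the 90% interval is 0.61 ± 1.645 × 0.48 = [-0.1795, 1.3995].
Exponentiate: [e^-0.1795, e^1.3995] = [0.836, 4.053].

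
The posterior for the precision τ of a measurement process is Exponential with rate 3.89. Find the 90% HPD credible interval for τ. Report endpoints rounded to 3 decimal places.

The exponential density is strictly decreasing on [0, ∞), so the HPD interval is anchored at 0: [0, q] with P(τ ≤ q) = 0.90.
q = −ln(1 − 0.90) / 3.89 = 2.3026 / 3.89 = 0.592.

[0.000, 0.592]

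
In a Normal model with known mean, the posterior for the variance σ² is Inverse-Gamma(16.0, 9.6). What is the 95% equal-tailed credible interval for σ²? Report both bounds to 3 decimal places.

Inverse-Gamma(16.0, 9.6) quantiles: F⁻¹(0.025) and F⁻¹(0.975).
Equivalently, 1/σ² ~ Gamma(16.0, rate = 9.6); invert its 0.975 and 0.025 quantiles.
Posterior mean ≈ 0.640, SD ≈ 0.171; a Normal approximation gives roughly [0.305, 0.975].
Exact: lower = 0.388; upper = 1.050.

[0.388, 1.050]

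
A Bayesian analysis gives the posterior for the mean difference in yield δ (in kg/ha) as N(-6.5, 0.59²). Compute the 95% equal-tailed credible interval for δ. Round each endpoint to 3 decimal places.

The posterior is symmetric, so the 95% equal-tailed interval is δ = -6.5 ± z·0.59 with z = 1.960.
Half-width: 1.960 × 0.59 = 1.156.
-6.5 − 1.156 = -7.656; -6.5 + 1.156 = -5.344.

[-7.656, -5.344]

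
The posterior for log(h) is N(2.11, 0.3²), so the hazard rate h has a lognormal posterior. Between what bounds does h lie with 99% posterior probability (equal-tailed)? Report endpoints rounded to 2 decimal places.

On the log scale the 99% interval is 2.11 ± 2.576 × 0.3 = [1.3373, 2.8827].
Exponentiate: [e^1.3373, e^2.8827] = [3.81, 17.86].

[3.81, 17.86]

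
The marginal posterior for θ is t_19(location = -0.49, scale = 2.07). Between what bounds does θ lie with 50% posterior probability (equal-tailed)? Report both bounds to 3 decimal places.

[-1.913, 0.933]

The t_19 distribution is symmetric; the 50% interval is -0.49 ± t·2.07 with t_{0.75,19} = 0.688.
Half-width: 0.688 × 2.07 = 1.423.
-0.49 − 1.423 = -1.913; -0.49 + 1.423 = 0.933.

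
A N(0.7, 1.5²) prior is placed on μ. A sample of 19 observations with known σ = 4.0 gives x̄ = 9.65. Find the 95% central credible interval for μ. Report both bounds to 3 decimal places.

Posterior precision = 1/1.5² + 19/4.0² = 0.4444 + 1.1875 = 1.6319, so posterior SD = 0.7828.
Posterior mean = (0.7/1.5² + 19·9.65/4.0²) / 1.6319 = 7.2126.
Interval: 7.2126 ± 1.960 × 0.7828 → [5.678, 8.747].

[5.678, 8.747]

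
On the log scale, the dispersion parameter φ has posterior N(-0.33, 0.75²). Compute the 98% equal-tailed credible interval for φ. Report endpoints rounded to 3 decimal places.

On the log scale the 98% interval is -0.33 ± 2.326 × 0.75 = [-2.0748, 1.4148].
Exponentiate: [e^-2.0748, e^1.4148] = [0.126, 4.116].

[0.126, 4.116]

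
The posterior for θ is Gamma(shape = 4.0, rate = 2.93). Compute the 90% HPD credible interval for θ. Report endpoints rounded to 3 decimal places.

[0.320, 2.371]

The posterior is unimodal and skewed, so the HPD interval has equal density at both endpoints and is the shortest 90% interval.
Solving f(0.320) = f(2.371) with F(2.371) − F(0.320) = 0.90 gives [0.320, 2.371].
For comparison, the equal-tailed interval is [0.466, 2.646]; the HPD is narrower and shifted toward the mode.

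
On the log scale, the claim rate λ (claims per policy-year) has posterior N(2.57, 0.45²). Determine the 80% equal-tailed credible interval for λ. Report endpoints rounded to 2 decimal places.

On the log scale the 80% interval is 2.57 ± 1.282 × 0.45 = [1.9933, 3.1467].
Exponentiate: [e^1.9933, e^3.1467] = [7.34, 23.26].

[7.34, 23.26]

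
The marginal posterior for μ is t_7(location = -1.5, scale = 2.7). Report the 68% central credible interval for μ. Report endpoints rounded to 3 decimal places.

[-4.390, 1.390]

The t_7 distribution is symmetric; the 68% interval is -1.5 ± t·2.7 with t_{0.84,7} = 1.070.
Half-width: 1.070 × 2.7 = 2.890.
-1.5 − 2.890 = -4.390; -1.5 + 2.890 = 1.390.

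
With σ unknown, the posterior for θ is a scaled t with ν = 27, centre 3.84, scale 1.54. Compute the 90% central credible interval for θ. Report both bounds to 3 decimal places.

The t_27 distribution is symmetric; the 90% interval is 3.84 ± t·1.54 with t_{0.95,27} = 1.703.
Half-width: 1.703 × 1.54 = 2.623.
3.84 − 2.623 = 1.217; 3.84 + 2.623 = 6.463.

[1.217, 6.463]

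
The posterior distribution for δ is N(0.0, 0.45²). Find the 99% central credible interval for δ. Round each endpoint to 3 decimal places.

The posterior is symmetric, so the 99% equal-tailed interval is δ = 0.0 ± z·0.45 with z = 2.576.
Half-width: 2.576 × 0.45 = 1.159.
0.0 − 1.159 = -1.159; 0.0 + 1.159 = 1.159.

[-1.159, 1.159]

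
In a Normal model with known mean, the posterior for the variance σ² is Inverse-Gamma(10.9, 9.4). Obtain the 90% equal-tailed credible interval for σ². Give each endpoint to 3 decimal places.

[0.558, 1.542]

Inverse-Gamma(10.9, 9.4) quantiles: F⁻¹(0.05) and F⁻¹(0.95).
Equivalently, 1/σ² ~ Gamma(10.9, rate = 9.4); invert its 0.95 and 0.05 quantiles.
Posterior mean ≈ 0.949, SD ≈ 0.318; a Normal approximation gives roughly [0.426, 1.473].
Exact: lower = 0.558; upper = 1.542.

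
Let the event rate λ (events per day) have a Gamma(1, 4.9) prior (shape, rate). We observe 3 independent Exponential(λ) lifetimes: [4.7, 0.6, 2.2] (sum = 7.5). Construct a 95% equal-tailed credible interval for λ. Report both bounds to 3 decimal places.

[0.088, 0.707]

Posterior: Gamma(1+3, 4.9+7.5) = Gamma(4, 12.4) (shape, rate).
Equal-tailed 95% interval: Gamma(4, 12.4) quantiles at 0.025 and 0.975.
Posterior mean ≈ 0.323, SD ≈ 0.161; a Normal approximation gives roughly [0.006, 0.639].
Exact: lower = 0.088; upper = 0.707.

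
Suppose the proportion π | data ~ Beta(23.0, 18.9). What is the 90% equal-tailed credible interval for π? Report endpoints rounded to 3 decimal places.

[0.422, 0.673]

Posterior: Beta(23.0, 18.9).
Equal-tailed 90% interval: the 0.05 and 0.95 quantiles of Beta(23.0, 18.9).
Posterior mean ≈ 0.549, SD ≈ 0.076; a Normal approximation gives roughly [0.424, 0.674].
Exact: F⁻¹(0.05) = 0.422; F⁻¹(0.95) = 0.673.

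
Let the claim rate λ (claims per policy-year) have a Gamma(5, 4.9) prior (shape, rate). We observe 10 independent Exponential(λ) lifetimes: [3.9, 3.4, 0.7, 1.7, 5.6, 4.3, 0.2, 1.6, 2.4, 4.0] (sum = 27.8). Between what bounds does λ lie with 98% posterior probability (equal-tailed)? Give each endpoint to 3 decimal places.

[0.229, 0.778]

Posterior: Gamma(5+10, 4.9+27.8) = Gamma(15, 32.7) (shape, rate).
Equal-tailed 98% interval: Gamma(15, 32.7) quantiles at 0.01 and 0.99.
Posterior mean ≈ 0.459, SD ≈ 0.118; a Normal approximation gives roughly [0.183, 0.734].
Exact: lower = 0.229; upper = 0.778.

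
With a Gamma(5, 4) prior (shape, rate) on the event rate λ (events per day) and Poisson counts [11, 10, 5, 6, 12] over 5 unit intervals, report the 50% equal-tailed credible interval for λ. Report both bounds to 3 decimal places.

[4.902, 5.947]

Posterior: Gamma(5+44, 4+5) = Gamma(49, 9) (shape, rate).
Equal-tailed 50% interval: Gamma(49, 9) quantiles at 0.25 and 0.75.
Posterior mean ≈ 5.444, SD ≈ 0.778; a Normal approximation gives roughly [4.920, 5.969].
Exact: lower = 4.902; upper = 5.947.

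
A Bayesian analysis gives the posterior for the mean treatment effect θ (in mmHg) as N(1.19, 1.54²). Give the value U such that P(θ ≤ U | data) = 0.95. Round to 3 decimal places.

Need U with P(θ ≤ U) = 0.95: U = 1.19 + z_{0.05}·1.54.
z = 1.645; U = 1.19 + 1.645 × 1.54 = 3.723.

3.723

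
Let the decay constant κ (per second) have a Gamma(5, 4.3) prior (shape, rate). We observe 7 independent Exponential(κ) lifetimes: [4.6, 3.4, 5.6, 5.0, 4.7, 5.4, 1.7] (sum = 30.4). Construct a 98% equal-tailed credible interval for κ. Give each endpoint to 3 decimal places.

[0.156, 0.619]

Posterior: Gamma(5+7, 4.3+30.4) = Gamma(12, 34.7) (shape, rate).
Equal-tailed 98% interval: Gamma(12, 34.7) quantiles at 0.01 and 0.99.
Posterior mean ≈ 0.346, SD ≈ 0.100; a Normal approximation gives roughly [0.114, 0.578].
Exact: lower = 0.156; upper = 0.619.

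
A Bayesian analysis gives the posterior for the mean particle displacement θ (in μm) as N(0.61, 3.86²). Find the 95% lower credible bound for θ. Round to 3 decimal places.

Need L with P(θ ≥ L) = 0.95: L = 0.61 − z_{0.05}·3.86.
z = 1.645; L = 0.61 − 1.645 × 3.86 = -5.739.

-5.739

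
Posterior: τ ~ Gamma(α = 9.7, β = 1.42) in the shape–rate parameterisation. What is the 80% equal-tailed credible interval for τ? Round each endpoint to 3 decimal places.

[4.214, 9.749]

Posterior: Gamma(shape 9.7, rate 1.42).
Equal-tailed 80% interval: Gamma(9.7, 1.42) quantiles at 0.1 and 0.9.
Posterior mean ≈ 6.831, SD ≈ 2.193; a Normal approximation gives roughly [4.020, 9.642].
Exact: lower = 4.214; upper = 9.749.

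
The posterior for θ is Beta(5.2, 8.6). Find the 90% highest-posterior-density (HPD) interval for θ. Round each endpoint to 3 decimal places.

[0.168, 0.581]

The posterior is unimodal and skewed, so the HPD interval has equal density at both endpoints and is the shortest 90% interval.
Solving f(0.168) = f(0.581) with F(0.581) − F(0.168) = 0.90 gives [0.168, 0.581].
For comparison, the equal-tailed interval is [0.180, 0.595]; the HPD is narrower and shifted toward the mode.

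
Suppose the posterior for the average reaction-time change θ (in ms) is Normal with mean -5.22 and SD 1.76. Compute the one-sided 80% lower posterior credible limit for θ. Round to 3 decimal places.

-6.701

Need L with P(θ ≥ L) = 0.80: L = -5.22 − z_{0.2}·1.76.
z = 0.842; L = -5.22 − 0.842 × 1.76 = -6.701.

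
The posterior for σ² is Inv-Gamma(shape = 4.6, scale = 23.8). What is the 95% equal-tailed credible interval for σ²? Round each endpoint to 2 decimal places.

[2.46, 16.95]

Inverse-Gamma(4.6, 23.8) quantiles: F⁻¹(0.025) and F⁻¹(0.975).
Equivalently, 1/σ² ~ Gamma(4.6, rate = 23.8); invert its 0.975 and 0.025 quantiles.
Posterior mean ≈ 6.61, SD ≈ 4.10; a Normal approximation gives roughly [-1.42, 14.65].
Exact: lower = 2.46; upper = 16.95.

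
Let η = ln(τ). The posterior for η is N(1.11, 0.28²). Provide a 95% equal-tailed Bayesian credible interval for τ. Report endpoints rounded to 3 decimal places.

On the log scale the 95% interval is 1.11 ± 1.960 × 0.28 = [0.5612, 1.6588].
Exponentiate: [e^0.5612, e^1.6588] = [1.753, 5.253].

[1.753, 5.253]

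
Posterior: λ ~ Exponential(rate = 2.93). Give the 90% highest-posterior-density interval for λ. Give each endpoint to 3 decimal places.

The exponential density is strictly decreasing on [0, ∞), so the HPD interval is anchored at 0: [0, q] with P(λ ≤ q) = 0.90.
q = −ln(1 − 0.90) / 2.93 = 2.3026 / 2.93 = 0.786.

[0.000, 0.786]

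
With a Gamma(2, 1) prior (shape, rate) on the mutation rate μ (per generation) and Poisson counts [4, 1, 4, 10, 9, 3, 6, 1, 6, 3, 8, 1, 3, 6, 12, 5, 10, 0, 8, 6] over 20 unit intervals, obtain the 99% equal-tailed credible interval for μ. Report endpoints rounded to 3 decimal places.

Posterior: Gamma(2+106, 1+20) = Gamma(108, 21) (shape, rate).
Equal-tailed 99% interval: Gamma(108, 21) quantiles at 0.005 and 0.995.
Posterior mean ≈ 5.143, SD ≈ 0.495; a Normal approximation gives roughly [3.868, 6.418].
Exact: lower = 3.958; upper = 6.507.

[3.958, 6.507]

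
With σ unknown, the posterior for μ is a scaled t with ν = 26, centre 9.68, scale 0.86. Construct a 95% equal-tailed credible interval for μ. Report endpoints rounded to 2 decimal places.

[7.91, 11.45]

The t_26 distribution is symmetric; the 95% interval is 9.68 ± t·0.86 with t_{0.975,26} = 2.056.
Half-width: 2.056 × 0.86 = 1.77.
9.68 − 1.77 = 7.91; 9.68 + 1.77 = 11.45.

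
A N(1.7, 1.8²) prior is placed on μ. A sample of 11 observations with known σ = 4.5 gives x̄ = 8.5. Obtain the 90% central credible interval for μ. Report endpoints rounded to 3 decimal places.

[4.254, 7.818]

Posterior precision = 1/1.8² + 11/4.5² = 0.3086 + 0.5432 = 0.8519, so posterior SD = 1.0835.
Posterior mean = (1.7/1.8² + 11·8.5/4.5²) / 0.8519 = 6.0362.
Interval: 6.0362 ± 1.645 × 1.0835 → [4.254, 7.818].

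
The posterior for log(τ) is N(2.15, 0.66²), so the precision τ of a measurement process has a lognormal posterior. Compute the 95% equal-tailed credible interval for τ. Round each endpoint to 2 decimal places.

[2.35, 31.30]

On the log scale the 95% interval is 2.15 ± 1.960 × 0.66 = [0.8564, 3.4436].
Exponentiate: [e^0.8564, e^3.4436] = [2.35, 31.30].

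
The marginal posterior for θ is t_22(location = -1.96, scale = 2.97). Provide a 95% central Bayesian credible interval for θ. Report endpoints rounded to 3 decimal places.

[-8.119, 4.199]

The t_22 distribution is symmetric; the 95% interval is -1.96 ± t·2.97 with t_{0.975,22} = 2.074.
Half-width: 2.074 × 2.97 = 6.159.
-1.96 − 6.159 = -8.119; -1.96 + 6.159 = 4.199.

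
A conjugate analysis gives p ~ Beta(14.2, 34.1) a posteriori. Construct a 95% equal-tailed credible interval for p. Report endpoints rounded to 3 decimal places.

[0.176, 0.428]

Posterior: Beta(14.2, 34.1).
Equal-tailed 95% interval: the 0.025 and 0.975 quantiles of Beta(14.2, 34.1).
Posterior mean ≈ 0.294, SD ≈ 0.065; a Normal approximation gives roughly [0.167, 0.421].
Exact: F⁻¹(0.025) = 0.176; F⁻¹(0.975) = 0.428.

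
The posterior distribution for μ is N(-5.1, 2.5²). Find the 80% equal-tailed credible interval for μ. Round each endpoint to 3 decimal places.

The posterior is symmetric, so the 80% equal-tailed interval is μ = -5.1 ± z·2.5 with z = 1.282.
Half-width: 1.282 × 2.5 = 3.204.
-5.1 − 3.204 = -8.304; -5.1 + 3.204 = -1.896.

[-8.304, -1.896]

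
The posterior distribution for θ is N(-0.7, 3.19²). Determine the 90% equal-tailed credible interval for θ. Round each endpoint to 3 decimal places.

The posterior is symmetric, so the 90% equal-tailed interval is θ = -0.7 ± z·3.19 with z = 1.645.
Half-width: 1.645 × 3.19 = 5.247.
-0.7 − 5.247 = -5.947; -0.7 + 5.247 = 4.547.

[-5.947, 4.547]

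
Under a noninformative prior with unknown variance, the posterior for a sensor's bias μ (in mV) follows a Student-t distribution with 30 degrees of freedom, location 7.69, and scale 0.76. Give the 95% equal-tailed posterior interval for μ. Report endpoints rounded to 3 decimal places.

The t_30 distribution is symmetric; the 95% interval is 7.69 ± t·0.76 with t_{0.975,30} = 2.042.
Half-width: 2.042 × 0.76 = 1.552.
7.69 − 1.552 = 6.138; 7.69 + 1.552 = 9.242.

[6.138, 9.242]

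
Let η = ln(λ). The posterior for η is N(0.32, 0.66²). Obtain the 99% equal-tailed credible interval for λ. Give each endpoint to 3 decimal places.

On the log scale the 99% interval is 0.32 ± 2.576 × 0.66 = [-1.3800, 2.0200].
Exponentiate: [e^-1.3800, e^2.0200] = [0.252, 7.539].

[0.252, 7.539]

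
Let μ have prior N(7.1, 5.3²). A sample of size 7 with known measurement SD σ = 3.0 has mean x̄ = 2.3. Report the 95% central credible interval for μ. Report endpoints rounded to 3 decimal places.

[0.337, 4.683]

Posterior precision = 1/5.3² + 7/3.0² = 0.0356 + 0.7778 = 0.8134, so posterior SD = 1.1088.
Posterior mean = (7.1/5.3² + 7·2.3/3.0²) / 0.8134 = 2.5101.
Interval: 2.5101 ± 1.960 × 1.1088 → [0.337, 4.683].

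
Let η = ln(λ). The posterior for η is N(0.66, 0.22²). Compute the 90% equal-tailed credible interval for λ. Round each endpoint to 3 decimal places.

On the log scale the 90% interval is 0.66 ± 1.645 × 0.22 = [0.2981, 1.0219].
Exponentiate: [e^0.2981, e^1.0219] = [1.347, 2.778].

[1.347, 2.778]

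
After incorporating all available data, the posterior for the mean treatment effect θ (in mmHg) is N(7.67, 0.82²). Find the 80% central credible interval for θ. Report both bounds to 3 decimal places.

The posterior is symmetric, so the 80% equal-tailed interval is θ = 7.67 ± z·0.82 with z = 1.282.
Half-width: 1.282 × 0.82 = 1.051.
7.67 − 1.051 = 6.619; 7.67 + 1.051 = 8.721.

[6.619, 8.721]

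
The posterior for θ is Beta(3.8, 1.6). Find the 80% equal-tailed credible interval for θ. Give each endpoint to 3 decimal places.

[0.446, 0.921]

Posterior: Beta(3.8, 1.6).
Equal-tailed 80% interval: the 0.1 and 0.9 quantiles of Beta(3.8, 1.6).
Posterior mean ≈ 0.704, SD ≈ 0.180; a Normal approximation gives roughly [0.472, 0.935].
Exact: F⁻¹(0.1) = 0.446; F⁻¹(0.9) = 0.921.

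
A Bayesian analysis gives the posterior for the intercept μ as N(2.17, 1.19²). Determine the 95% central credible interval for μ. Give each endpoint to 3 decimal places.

[-0.162, 4.502]

The posterior is symmetric, so the 95% equal-tailed interval is μ = 2.17 ± z·1.19 with z = 1.960.
Half-width: 1.960 × 1.19 = 2.332.
2.17 − 2.332 = -0.162; 2.17 + 2.332 = 4.502.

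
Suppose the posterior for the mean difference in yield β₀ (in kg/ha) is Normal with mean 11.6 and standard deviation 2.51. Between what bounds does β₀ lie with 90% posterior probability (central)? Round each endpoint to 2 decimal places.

[7.47, 15.73]

The posterior is symmetric, so the 90% equal-tailed interval is β₀ = 11.6 ± z·2.51 with z = 1.645.
Half-width: 1.645 × 2.51 = 4.13.
11.6 − 4.13 = 7.47; 11.6 + 4.13 = 15.73.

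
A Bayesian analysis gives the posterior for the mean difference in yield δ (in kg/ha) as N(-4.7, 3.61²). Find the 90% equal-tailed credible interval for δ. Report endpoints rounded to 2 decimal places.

The posterior is symmetric, so the 90% equal-tailed interval is δ = -4.7 ± z·3.61 with z = 1.645.
Half-width: 1.645 × 3.61 = 5.94.
-4.7 − 5.94 = -10.64; -4.7 + 5.94 = 1.24.

[-10.64, 1.24]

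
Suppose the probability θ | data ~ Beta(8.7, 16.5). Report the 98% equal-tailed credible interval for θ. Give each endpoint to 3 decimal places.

[0.152, 0.574]

Posterior: Beta(8.7, 16.5).
Equal-tailed 98% interval: the 0.01 and 0.99 quantiles of Beta(8.7, 16.5).
Posterior mean ≈ 0.345, SD ≈ 0.093; a Normal approximation gives roughly [0.129, 0.561].
Exact: F⁻¹(0.01) = 0.152; F⁻¹(0.99) = 0.574.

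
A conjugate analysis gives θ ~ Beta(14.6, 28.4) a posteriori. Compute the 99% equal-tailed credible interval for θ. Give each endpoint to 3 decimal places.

Posterior: Beta(14.6, 28.4).
Equal-tailed 99% interval: the 0.005 and 0.995 quantiles of Beta(14.6, 28.4).
Posterior mean ≈ 0.340, SD ≈ 0.071; a Normal approximation gives roughly [0.156, 0.523].
Exact: F⁻¹(0.005) = 0.173; F⁻¹(0.995) = 0.533.

[0.173, 0.533]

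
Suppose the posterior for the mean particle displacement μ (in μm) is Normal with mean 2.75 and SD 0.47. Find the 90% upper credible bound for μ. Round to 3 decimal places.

3.352

Need U with P(μ ≤ U) = 0.90: U = 2.75 + z_{0.1}·0.47.
z = 1.282; U = 2.75 + 1.282 × 0.47 = 3.352.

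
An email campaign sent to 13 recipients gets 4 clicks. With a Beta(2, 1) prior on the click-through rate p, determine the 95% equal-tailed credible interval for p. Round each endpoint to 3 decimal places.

[0.163, 0.616]

Posterior: Beta(2+4, 1+9) = Beta(6, 10).
Equal-tailed 95% interval: the 0.025 and 0.975 quantiles of Beta(6, 10).
Posterior mean ≈ 0.375, SD ≈ 0.117; a Normal approximation gives roughly [0.145, 0.605].
Exact: F⁻¹(0.025) = 0.163; F⁻¹(0.975) = 0.616.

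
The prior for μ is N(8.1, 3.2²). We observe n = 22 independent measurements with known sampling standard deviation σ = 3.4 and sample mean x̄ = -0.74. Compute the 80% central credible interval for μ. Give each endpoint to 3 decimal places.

[-1.215, 0.597]

Posterior precision = 1/3.2² + 22/3.4² = 0.0977 + 1.9031 = 2.0008, so posterior SD = 0.7070.
Posterior mean = (8.1/3.2² + 22·-0.74/3.4²) / 2.0008 = -0.3085.
Interval: -0.3085 ± 1.282 × 0.7070 → [-1.215, 0.597].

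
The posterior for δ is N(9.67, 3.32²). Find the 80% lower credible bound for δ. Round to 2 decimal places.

6.88

Need L with P(δ ≥ L) = 0.80: L = 9.67 − z_{0.2}·3.32.
z = 0.842; L = 9.67 − 0.842 × 3.32 = 6.88.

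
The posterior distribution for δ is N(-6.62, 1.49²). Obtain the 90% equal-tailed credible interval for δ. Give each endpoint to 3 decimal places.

The posterior is symmetric, so the 90% equal-tailed interval is δ = -6.62 ± z·1.49 with z = 1.645.
Half-width: 1.645 × 1.49 = 2.451.
-6.62 − 2.451 = -9.071; -6.62 + 2.451 = -4.169.

[-9.071, -4.169]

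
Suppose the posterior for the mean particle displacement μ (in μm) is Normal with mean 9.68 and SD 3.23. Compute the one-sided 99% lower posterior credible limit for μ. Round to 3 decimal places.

2.166

Need L with P(μ ≥ L) = 0.99: L = 9.68 − z_{0.01}·3.23.
z = 2.326; L = 9.68 − 2.326 × 3.23 = 2.166.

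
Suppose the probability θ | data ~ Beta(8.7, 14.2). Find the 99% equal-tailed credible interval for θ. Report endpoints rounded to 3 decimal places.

Posterior: Beta(8.7, 14.2).
Equal-tailed 99% interval: the 0.005 and 0.995 quantiles of Beta(8.7, 14.2).
Posterior mean ≈ 0.380, SD ≈ 0.099; a Normal approximation gives roughly [0.124, 0.636].
Exact: F⁻¹(0.005) = 0.153; F⁻¹(0.995) = 0.644.

[0.153, 0.644]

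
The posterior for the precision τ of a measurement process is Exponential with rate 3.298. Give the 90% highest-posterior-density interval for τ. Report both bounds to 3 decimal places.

[0.000, 0.698]

The exponential density is strictly decreasing on [0, ∞), so the HPD interval is anchored at 0: [0, q] with P(τ ≤ q) = 0.90.
q = −ln(1 − 0.90) / 3.298 = 2.3026 / 3.298 = 0.698.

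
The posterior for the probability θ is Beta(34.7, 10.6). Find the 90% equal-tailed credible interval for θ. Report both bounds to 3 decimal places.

Posterior: Beta(34.7, 10.6).
Equal-tailed 90% interval: the 0.05 and 0.95 quantiles of Beta(34.7, 10.6).
Posterior mean ≈ 0.766, SD ≈ 0.062; a Normal approximation gives roughly [0.664, 0.868].
Exact: F⁻¹(0.05) = 0.657; F⁻¹(0.95) = 0.861.

[0.657, 0.861]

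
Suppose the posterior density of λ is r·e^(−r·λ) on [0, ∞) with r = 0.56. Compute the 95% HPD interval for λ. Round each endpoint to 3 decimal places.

The exponential density is strictly decreasing on [0, ∞), so the HPD interval is anchored at 0: [0, q] with P(λ ≤ q) = 0.95.
q = −ln(1 − 0.95) / 0.56 = 2.9957 / 0.56 = 5.350.

[0.000, 5.350]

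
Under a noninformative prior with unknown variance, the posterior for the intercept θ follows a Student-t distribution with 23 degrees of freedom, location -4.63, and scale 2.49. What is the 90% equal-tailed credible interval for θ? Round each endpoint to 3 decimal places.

[-8.898, -0.362]

The t_23 distribution is symmetric; the 90% interval is -4.63 ± t·2.49 with t_{0.95,23} = 1.714.
Half-width: 1.714 × 2.49 = 4.268.
-4.63 − 4.268 = -8.898; -4.63 + 4.268 = -0.362.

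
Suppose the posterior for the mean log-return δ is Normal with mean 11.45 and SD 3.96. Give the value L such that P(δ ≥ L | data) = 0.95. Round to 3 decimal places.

Need L with P(δ ≥ L) = 0.95: L = 11.45 − z_{0.05}·3.96.
z = 1.645; L = 11.45 − 1.645 × 3.96 = 4.936.

4.936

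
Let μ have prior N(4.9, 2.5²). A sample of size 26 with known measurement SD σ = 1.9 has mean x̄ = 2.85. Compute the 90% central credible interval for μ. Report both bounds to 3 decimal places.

Posterior precision = 1/2.5² + 26/1.9² = 0.1600 + 7.2022 = 7.3622, so posterior SD = 0.3685.
Posterior mean = (4.9/2.5² + 26·2.85/1.9²) / 7.3622 = 2.8946.
Interval: 2.8946 ± 1.645 × 0.3685 → [2.288, 3.501].

[2.288, 3.501]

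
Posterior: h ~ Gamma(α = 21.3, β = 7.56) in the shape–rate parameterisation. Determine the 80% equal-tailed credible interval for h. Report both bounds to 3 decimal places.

[2.069, 3.623]

Posterior: Gamma(shape 21.3, rate 7.56).
Equal-tailed 80% interval: Gamma(21.3, 7.56) quantiles at 0.1 and 0.9.
Posterior mean ≈ 2.817, SD ≈ 0.610; a Normal approximation gives roughly [2.035, 3.600].
Exact: lower = 2.069; upper = 3.623.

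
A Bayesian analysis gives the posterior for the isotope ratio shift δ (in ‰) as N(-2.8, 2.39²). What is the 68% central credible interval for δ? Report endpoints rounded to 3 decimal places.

[-5.177, -0.423]

The posterior is symmetric, so the 68% equal-tailed interval is δ = -2.8 ± z·2.39 with z = 0.994.
Half-width: 0.994 × 2.39 = 2.377.
-2.8 − 2.377 = -5.177; -2.8 + 2.377 = -0.423.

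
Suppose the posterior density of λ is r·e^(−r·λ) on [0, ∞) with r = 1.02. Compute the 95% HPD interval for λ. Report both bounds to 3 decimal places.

[0.000, 2.937]

The exponential density is strictly decreasing on [0, ∞), so the HPD interval is anchored at 0: [0, q] with P(λ ≤ q) = 0.95.
q = −ln(1 − 0.95) / 1.02 = 2.9957 / 1.02 = 2.937.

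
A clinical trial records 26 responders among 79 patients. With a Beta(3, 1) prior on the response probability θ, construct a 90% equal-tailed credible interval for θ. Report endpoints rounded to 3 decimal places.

Posterior: Beta(3+26, 1+53) = Beta(29, 54).
Equal-tailed 90% interval: the 0.05 and 0.95 quantiles of Beta(29, 54).
Posterior mean ≈ 0.349, SD ≈ 0.052; a Normal approximation gives roughly [0.264, 0.435].
Exact: F⁻¹(0.05) = 0.266; F⁻¹(0.95) = 0.437.

[0.266, 0.437]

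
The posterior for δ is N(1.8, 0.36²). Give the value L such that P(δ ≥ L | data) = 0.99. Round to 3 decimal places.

Need L with P(δ ≥ L) = 0.99: L = 1.8 − z_{0.01}·0.36.
z = 2.326; L = 1.8 − 2.326 × 0.36 = 0.963.

0.963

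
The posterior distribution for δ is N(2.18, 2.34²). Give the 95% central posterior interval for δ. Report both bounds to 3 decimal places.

[-2.406, 6.766]

The posterior is symmetric, so the 95% equal-tailed interval is δ = 2.18 ± z·2.34 with z = 1.960.
Half-width: 1.960 × 2.34 = 4.586.
2.18 − 4.586 = -2.406; 2.18 + 4.586 = 6.766.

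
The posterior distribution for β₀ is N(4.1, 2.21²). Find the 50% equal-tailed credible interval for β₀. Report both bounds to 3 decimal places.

The posterior is symmetric, so the 50% equal-tailed interval is β₀ = 4.1 ± z·2.21 with z = 0.674.
Half-width: 0.674 × 2.21 = 1.491.
4.1 − 1.491 = 2.609; 4.1 + 1.491 = 5.591.

[2.609, 5.591]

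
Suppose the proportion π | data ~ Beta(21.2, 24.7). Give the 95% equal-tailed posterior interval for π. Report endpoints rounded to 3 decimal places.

Posterior: Beta(21.2, 24.7).
Equal-tailed 95% interval: the 0.025 and 0.975 quantiles of Beta(21.2, 24.7).
Posterior mean ≈ 0.462, SD ≈ 0.073; a Normal approximation gives roughly [0.319, 0.605].
Exact: F⁻¹(0.025) = 0.321; F⁻¹(0.975) = 0.605.

[0.321, 0.605]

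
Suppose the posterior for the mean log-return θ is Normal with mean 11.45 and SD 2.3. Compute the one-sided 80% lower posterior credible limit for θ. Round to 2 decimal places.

Need L with P(θ ≥ L) = 0.80: L = 11.45 − z_{0.2}·2.3.
z = 0.842; L = 11.45 − 0.842 × 2.3 = 9.51.

9.51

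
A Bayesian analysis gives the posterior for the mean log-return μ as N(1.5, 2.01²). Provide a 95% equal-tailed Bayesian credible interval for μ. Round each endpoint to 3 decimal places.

The posterior is symmetric, so the 95% equal-tailed interval is μ = 1.5 ± z·2.01 with z = 1.960.
Half-width: 1.960 × 2.01 = 3.940.
1.5 − 3.940 = -2.440; 1.5 + 3.940 = 5.440.

[-2.440, 5.440]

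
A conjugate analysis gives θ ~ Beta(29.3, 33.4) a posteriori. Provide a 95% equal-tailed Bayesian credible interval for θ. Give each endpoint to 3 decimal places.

[0.346, 0.590]

Posterior: Beta(29.3, 33.4).
Equal-tailed 95% interval: the 0.025 and 0.975 quantiles of Beta(29.3, 33.4).
Posterior mean ≈ 0.467, SD ≈ 0.063; a Normal approximation gives roughly [0.345, 0.590].
Exact: F⁻¹(0.025) = 0.346; F⁻¹(0.975) = 0.590.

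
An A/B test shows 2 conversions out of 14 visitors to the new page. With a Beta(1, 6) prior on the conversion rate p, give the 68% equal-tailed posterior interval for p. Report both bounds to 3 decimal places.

[0.070, 0.216]

Posterior: Beta(1+2, 6+12) = Beta(3, 18).
Equal-tailed 68% interval: the 0.16 and 0.84 quantiles of Beta(3, 18).
Posterior mean ≈ 0.143, SD ≈ 0.075; a Normal approximation gives roughly [0.069, 0.217].
Exact: F⁻¹(0.16) = 0.070; F⁻¹(0.84) = 0.216.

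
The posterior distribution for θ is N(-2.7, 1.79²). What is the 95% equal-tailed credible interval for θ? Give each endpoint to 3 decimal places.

[-6.208, 0.808]

The posterior is symmetric, so the 95% equal-tailed interval is θ = -2.7 ± z·1.79 with z = 1.960.
Half-width: 1.960 × 1.79 = 3.508.
-2.7 − 3.508 = -6.208; -2.7 + 3.508 = 0.808.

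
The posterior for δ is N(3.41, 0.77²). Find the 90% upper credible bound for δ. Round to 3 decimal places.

4.397

Need U with P(δ ≤ U) = 0.90: U = 3.41 + z_{0.1}·0.77.
z = 1.282; U = 3.41 + 1.282 × 0.77 = 4.397.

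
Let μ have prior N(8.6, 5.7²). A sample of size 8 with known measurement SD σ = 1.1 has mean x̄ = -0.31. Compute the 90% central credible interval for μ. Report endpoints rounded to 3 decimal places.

Posterior precision = 1/5.7² + 8/1.1² = 0.0308 + 6.6116 = 6.6423, so posterior SD = 0.3880.
Posterior mean = (8.6/5.7² + 8·-0.31/1.1²) / 6.6423 = -0.2687.
Interval: -0.2687 ± 1.645 × 0.3880 → [-0.907, 0.370].

[-0.907, 0.370]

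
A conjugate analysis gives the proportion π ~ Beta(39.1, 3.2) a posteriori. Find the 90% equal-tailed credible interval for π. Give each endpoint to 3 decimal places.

[0.849, 0.977]

Posterior: Beta(39.1, 3.2).
Equal-tailed 90% interval: the 0.05 and 0.95 quantiles of Beta(39.1, 3.2).
Posterior mean ≈ 0.924, SD ≈ 0.040; a Normal approximation gives roughly [0.858, 0.990].
Exact: F⁻¹(0.05) = 0.849; F⁻¹(0.95) = 0.977.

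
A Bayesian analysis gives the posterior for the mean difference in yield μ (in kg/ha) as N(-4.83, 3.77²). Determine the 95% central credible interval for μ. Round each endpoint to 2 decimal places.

[-12.22, 2.56]

The posterior is symmetric, so the 95% equal-tailed interval is μ = -4.83 ± z·3.77 with z = 1.960.
Half-width: 1.960 × 3.77 = 7.39.
-4.83 − 7.39 = -12.22; -4.83 + 7.39 = 2.56.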